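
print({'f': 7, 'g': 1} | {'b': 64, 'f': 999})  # {'f': 999, 'g': 1, 'b': 64}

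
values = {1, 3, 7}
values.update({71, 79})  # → {1, 3, 7, 71, 79}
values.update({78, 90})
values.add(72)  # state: {1, 3, 7, 71, 72, 78, 79, 90}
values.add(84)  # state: {1, 3, 7, 71, 72, 78, 79, 84, 90}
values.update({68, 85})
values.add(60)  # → {1, 3, 7, 60, 68, 71, 72, 78, 79, 84, 85, 90}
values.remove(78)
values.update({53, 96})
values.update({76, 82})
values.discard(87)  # {1, 3, 7, 53, 60, 68, 71, 72, 76, 79, 82, 84, 85, 90, 96}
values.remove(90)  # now {1, 3, 7, 53, 60, 68, 71, 72, 76, 79, 82, 84, 85, 96}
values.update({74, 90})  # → {1, 3, 7, 53, 60, 68, 71, 72, 74, 76, 79, 82, 84, 85, 90, 96}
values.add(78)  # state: {1, 3, 7, 53, 60, 68, 71, 72, 74, 76, 78, 79, 82, 84, 85, 90, 96}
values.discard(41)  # {1, 3, 7, 53, 60, 68, 71, 72, 74, 76, 78, 79, 82, 84, 85, 90, 96}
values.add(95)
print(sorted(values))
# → [1, 3, 7, 53, 60, 68, 71, 72, 74, 76, 78, 79, 82, 84, 85, 90, 95, 96]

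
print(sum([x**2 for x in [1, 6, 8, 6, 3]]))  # 146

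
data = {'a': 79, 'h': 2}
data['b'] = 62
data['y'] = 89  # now {'a': 79, 'h': 2, 'b': 62, 'y': 89}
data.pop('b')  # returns 62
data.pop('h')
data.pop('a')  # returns 79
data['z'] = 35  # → {'y': 89, 'z': 35}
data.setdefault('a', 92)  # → 92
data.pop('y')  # 89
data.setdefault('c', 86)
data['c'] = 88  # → {'z': 35, 'a': 92, 'c': 88}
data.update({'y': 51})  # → {'z': 35, 'a': 92, 'c': 88, 'y': 51}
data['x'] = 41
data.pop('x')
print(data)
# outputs {'z': 35, 'a': 92, 'c': 88, 'y': 51}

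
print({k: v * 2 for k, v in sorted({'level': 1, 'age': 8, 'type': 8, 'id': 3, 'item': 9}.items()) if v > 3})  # {'age': 16, 'item': 18, 'type': 16}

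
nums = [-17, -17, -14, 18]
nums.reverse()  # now [18, -14, -17, -17]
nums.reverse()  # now [-17, -17, -14, 18]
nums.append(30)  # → [-17, -17, -14, 18, 30]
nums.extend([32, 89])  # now [-17, -17, -14, 18, 30, 32, 89]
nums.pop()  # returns 89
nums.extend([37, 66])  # [-17, -17, -14, 18, 30, 32, 37, 66]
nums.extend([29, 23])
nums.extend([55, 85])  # [-17, -17, -14, 18, 30, 32, 37, 66, 29, 23, 55, 85]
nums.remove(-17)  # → [-17, -14, 18, 30, 32, 37, 66, 29, 23, 55, 85]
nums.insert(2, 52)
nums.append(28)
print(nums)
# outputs [-17, -14, 52, 18, 30, 32, 37, 66, 29, 23, 55, 85, 28]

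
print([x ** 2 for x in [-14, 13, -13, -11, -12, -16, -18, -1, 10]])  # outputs [196, 169, 169, 121, 144, 256, 324, 1, 100]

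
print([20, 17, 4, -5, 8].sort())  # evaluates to None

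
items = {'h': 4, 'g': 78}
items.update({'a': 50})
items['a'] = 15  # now {'h': 4, 'g': 78, 'a': 15}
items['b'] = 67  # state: {'h': 4, 'g': 78, 'a': 15, 'b': 67}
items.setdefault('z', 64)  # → 64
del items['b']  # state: {'h': 4, 'g': 78, 'a': 15, 'z': 64}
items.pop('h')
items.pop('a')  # 15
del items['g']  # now {'z': 64}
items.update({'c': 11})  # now {'z': 64, 'c': 11}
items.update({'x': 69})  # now {'z': 64, 'c': 11, 'x': 69}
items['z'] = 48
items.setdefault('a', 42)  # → 42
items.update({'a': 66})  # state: {'z': 48, 'c': 11, 'x': 69, 'a': 66}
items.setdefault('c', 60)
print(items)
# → {'z': 48, 'c': 11, 'x': 69, 'a': 66}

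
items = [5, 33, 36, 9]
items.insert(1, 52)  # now [5, 52, 33, 36, 9]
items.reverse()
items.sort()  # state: [5, 9, 33, 36, 52]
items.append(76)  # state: [5, 9, 33, 36, 52, 76]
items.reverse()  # [76, 52, 36, 33, 9, 5]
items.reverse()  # [5, 9, 33, 36, 52, 76]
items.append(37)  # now [5, 9, 33, 36, 52, 76, 37]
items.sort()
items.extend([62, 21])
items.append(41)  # [5, 9, 33, 36, 37, 52, 76, 62, 21, 41]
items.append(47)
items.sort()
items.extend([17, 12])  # [5, 9, 21, 33, 36, 37, 41, 47, 52, 62, 76, 17, 12]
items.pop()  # 12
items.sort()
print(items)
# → [5, 9, 17, 21, 33, 36, 37, 41, 47, 52, 62, 76]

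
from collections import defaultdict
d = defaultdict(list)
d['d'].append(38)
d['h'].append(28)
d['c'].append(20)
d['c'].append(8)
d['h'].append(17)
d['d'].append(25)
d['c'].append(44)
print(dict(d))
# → {'d': [38, 25], 'h': [28, 17], 'c': [20, 8, 44]}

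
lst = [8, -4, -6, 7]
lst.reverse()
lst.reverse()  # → [8, -4, -6, 7]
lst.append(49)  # [8, -4, -6, 7, 49]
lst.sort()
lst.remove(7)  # [-6, -4, 8, 49]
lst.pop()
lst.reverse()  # [8, -4, -6]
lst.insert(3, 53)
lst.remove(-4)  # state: [8, -6, 53]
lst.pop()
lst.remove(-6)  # [8]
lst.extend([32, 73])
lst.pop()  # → 73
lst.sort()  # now [8, 32]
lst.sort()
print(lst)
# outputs [8, 32]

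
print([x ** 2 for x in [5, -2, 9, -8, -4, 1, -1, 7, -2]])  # [25, 4, 81, 64, 16, 1, 1, 49, 4]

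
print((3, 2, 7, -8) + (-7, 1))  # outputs (3, 2, 7, -8, -7, 1)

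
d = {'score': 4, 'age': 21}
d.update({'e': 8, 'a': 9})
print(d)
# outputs {'score': 4, 'age': 21, 'e': 8, 'a': 9}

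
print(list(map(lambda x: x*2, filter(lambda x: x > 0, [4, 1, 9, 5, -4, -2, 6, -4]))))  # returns [8, 2, 18, 10, 12]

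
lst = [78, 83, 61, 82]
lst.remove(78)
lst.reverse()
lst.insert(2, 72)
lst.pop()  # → 83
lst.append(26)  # [82, 61, 72, 26]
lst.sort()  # [26, 61, 72, 82]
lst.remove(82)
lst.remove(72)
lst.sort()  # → [26, 61]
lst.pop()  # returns 61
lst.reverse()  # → [26]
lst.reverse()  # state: [26]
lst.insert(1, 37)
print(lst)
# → [26, 37]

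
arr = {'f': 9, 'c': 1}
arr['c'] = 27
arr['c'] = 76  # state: {'f': 9, 'c': 76}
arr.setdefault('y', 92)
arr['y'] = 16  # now {'f': 9, 'c': 76, 'y': 16}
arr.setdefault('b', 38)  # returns 38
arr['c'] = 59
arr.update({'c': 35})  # {'f': 9, 'c': 35, 'y': 16, 'b': 38}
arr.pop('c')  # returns 35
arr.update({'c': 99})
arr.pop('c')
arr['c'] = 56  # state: {'f': 9, 'y': 16, 'b': 38, 'c': 56}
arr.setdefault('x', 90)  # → 90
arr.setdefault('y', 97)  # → 16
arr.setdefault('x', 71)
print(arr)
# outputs {'f': 9, 'y': 16, 'b': 38, 'c': 56, 'x': 90}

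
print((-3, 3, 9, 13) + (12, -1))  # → (-3, 3, 9, 13, 12, -1)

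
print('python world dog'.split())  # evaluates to ['python', 'world', 'dog']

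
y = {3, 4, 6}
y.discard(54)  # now {3, 4, 6}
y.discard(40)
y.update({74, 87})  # {3, 4, 6, 74, 87}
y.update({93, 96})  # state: {3, 4, 6, 74, 87, 93, 96}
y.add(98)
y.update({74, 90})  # {3, 4, 6, 74, 87, 90, 93, 96, 98}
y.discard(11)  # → {3, 4, 6, 74, 87, 90, 93, 96, 98}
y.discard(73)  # {3, 4, 6, 74, 87, 90, 93, 96, 98}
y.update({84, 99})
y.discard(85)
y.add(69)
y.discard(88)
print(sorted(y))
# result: [3, 4, 6, 69, 74, 84, 87, 90, 93, 96, 98, 99]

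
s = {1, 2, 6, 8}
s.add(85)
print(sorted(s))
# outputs [1, 2, 6, 8, 85]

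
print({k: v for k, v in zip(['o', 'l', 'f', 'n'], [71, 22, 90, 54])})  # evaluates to {'o': 71, 'l': 22, 'f': 90, 'n': 54}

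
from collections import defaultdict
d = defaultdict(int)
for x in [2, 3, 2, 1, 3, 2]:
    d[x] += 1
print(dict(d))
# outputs {2: 3, 3: 2, 1: 1}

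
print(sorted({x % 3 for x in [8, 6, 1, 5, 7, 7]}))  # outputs [0, 1, 2]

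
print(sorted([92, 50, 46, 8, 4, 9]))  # [4, 8, 9, 46, 50, 92]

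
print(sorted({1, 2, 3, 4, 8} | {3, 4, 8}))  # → [1, 2, 3, 4, 8]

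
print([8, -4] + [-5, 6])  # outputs [8, -4, -5, 6]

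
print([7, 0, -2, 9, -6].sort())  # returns None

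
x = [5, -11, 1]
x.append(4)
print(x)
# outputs [5, -11, 1, 4]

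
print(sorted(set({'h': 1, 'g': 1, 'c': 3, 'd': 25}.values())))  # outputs [1, 3, 25]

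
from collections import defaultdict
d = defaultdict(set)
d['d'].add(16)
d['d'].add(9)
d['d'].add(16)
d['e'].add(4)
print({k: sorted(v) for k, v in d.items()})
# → {'d': [9, 16], 'e': [4]}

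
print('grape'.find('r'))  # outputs 1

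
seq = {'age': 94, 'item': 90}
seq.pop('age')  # 94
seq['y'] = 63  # {'item': 90, 'y': 63}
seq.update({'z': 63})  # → {'item': 90, 'y': 63, 'z': 63}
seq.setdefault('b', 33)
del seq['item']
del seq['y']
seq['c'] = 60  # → {'z': 63, 'b': 33, 'c': 60}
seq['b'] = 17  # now {'z': 63, 'b': 17, 'c': 60}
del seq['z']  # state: {'b': 17, 'c': 60}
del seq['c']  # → {'b': 17}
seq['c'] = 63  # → {'b': 17, 'c': 63}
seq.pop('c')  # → 63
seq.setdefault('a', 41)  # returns 41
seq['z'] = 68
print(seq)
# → {'b': 17, 'a': 41, 'z': 68}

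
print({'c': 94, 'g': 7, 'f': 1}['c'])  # 94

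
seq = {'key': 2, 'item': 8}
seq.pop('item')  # 8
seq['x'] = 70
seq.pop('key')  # 2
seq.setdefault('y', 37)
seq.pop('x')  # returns 70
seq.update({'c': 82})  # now {'y': 37, 'c': 82}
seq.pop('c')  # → 82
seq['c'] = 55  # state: {'y': 37, 'c': 55}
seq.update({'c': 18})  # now {'y': 37, 'c': 18}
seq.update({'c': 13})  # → {'y': 37, 'c': 13}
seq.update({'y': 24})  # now {'y': 24, 'c': 13}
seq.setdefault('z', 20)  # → 20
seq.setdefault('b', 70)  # 70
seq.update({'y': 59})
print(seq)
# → {'y': 59, 'c': 13, 'z': 20, 'b': 70}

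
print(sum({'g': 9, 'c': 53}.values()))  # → 62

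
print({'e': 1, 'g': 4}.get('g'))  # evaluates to 4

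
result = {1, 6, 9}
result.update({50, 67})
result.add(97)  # {1, 6, 9, 50, 67, 97}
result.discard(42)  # {1, 6, 9, 50, 67, 97}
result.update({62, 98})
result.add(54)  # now {1, 6, 9, 50, 54, 62, 67, 97, 98}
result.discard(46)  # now {1, 6, 9, 50, 54, 62, 67, 97, 98}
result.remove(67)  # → {1, 6, 9, 50, 54, 62, 97, 98}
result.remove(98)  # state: {1, 6, 9, 50, 54, 62, 97}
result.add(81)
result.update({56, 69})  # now {1, 6, 9, 50, 54, 56, 62, 69, 81, 97}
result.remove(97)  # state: {1, 6, 9, 50, 54, 56, 62, 69, 81}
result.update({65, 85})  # {1, 6, 9, 50, 54, 56, 62, 65, 69, 81, 85}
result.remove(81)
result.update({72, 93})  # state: {1, 6, 9, 50, 54, 56, 62, 65, 69, 72, 85, 93}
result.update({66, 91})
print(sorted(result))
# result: [1, 6, 9, 50, 54, 56, 62, 65, 66, 69, 72, 85, 91, 93]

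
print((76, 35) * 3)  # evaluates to (76, 35, 76, 35, 76, 35)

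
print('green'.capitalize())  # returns Green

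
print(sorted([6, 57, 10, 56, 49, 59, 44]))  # [6, 10, 44, 49, 56, 57, 59]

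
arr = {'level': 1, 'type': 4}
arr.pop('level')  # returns 1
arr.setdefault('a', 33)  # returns 33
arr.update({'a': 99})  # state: {'type': 4, 'a': 99}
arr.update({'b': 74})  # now {'type': 4, 'a': 99, 'b': 74}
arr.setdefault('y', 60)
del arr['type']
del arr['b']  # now {'a': 99, 'y': 60}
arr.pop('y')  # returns 60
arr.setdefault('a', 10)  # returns 99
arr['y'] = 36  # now {'a': 99, 'y': 36}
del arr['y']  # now {'a': 99}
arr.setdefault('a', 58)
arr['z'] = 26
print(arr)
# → {'a': 99, 'z': 26}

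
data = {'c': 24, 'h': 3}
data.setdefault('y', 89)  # 89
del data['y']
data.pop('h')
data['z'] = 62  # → {'c': 24, 'z': 62}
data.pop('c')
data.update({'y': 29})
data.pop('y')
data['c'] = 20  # {'z': 62, 'c': 20}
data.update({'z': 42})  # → {'z': 42, 'c': 20}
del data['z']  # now {'c': 20}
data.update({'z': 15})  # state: {'c': 20, 'z': 15}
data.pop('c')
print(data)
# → {'z': 15}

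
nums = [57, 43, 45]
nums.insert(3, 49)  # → [57, 43, 45, 49]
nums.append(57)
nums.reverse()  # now [57, 49, 45, 43, 57]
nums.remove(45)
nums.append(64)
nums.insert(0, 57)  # [57, 57, 49, 43, 57, 64]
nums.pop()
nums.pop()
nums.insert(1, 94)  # [57, 94, 57, 49, 43]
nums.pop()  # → 43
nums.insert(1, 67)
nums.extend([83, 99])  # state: [57, 67, 94, 57, 49, 83, 99]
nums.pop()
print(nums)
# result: [57, 67, 94, 57, 49, 83]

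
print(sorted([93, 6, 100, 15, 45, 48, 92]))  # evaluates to [6, 15, 45, 48, 92, 93, 100]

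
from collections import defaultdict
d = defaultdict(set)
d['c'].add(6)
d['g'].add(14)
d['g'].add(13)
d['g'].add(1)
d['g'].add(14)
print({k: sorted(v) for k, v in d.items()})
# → {'c': [6], 'g': [1, 13, 14]}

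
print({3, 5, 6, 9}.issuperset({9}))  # True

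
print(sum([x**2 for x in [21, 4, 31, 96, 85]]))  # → 17859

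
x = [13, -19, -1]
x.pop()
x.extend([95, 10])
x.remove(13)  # [-19, 95, 10]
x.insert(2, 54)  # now [-19, 95, 54, 10]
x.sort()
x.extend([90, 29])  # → [-19, 10, 54, 95, 90, 29]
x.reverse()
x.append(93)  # [29, 90, 95, 54, 10, -19, 93]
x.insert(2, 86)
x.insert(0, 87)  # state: [87, 29, 90, 86, 95, 54, 10, -19, 93]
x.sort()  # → [-19, 10, 29, 54, 86, 87, 90, 93, 95]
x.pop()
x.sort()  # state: [-19, 10, 29, 54, 86, 87, 90, 93]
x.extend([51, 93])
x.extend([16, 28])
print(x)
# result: [-19, 10, 29, 54, 86, 87, 90, 93, 51, 93, 16, 28]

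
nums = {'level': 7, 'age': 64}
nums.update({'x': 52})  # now {'level': 7, 'age': 64, 'x': 52}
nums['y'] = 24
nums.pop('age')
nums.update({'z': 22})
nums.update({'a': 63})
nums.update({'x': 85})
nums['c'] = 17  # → {'level': 7, 'x': 85, 'y': 24, 'z': 22, 'a': 63, 'c': 17}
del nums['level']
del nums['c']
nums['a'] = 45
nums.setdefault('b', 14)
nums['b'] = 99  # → {'x': 85, 'y': 24, 'z': 22, 'a': 45, 'b': 99}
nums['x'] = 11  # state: {'x': 11, 'y': 24, 'z': 22, 'a': 45, 'b': 99}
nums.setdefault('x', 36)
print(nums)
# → {'x': 11, 'y': 24, 'z': 22, 'a': 45, 'b': 99}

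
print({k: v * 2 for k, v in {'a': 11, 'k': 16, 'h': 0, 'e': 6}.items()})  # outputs {'a': 22, 'k': 32, 'h': 0, 'e': 12}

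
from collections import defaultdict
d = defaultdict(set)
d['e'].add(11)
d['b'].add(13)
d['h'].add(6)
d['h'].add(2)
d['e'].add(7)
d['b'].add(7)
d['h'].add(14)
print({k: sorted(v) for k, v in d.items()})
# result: {'e': [7, 11], 'b': [7, 13], 'h': [2, 6, 14]}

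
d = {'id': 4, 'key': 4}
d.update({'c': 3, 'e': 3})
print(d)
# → {'id': 4, 'key': 4, 'c': 3, 'e': 3}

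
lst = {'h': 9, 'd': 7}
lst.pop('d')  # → 7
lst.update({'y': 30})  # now {'h': 9, 'y': 30}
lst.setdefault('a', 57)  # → 57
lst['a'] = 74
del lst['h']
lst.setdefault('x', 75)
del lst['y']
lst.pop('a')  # 74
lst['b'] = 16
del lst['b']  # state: {'x': 75}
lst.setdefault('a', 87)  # 87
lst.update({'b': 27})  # {'x': 75, 'a': 87, 'b': 27}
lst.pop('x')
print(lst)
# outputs {'a': 87, 'b': 27}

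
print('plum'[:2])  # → pl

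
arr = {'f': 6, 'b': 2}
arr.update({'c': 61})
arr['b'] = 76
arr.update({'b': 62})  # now {'f': 6, 'b': 62, 'c': 61}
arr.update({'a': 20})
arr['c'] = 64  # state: {'f': 6, 'b': 62, 'c': 64, 'a': 20}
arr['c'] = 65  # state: {'f': 6, 'b': 62, 'c': 65, 'a': 20}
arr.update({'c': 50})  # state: {'f': 6, 'b': 62, 'c': 50, 'a': 20}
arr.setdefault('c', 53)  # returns 50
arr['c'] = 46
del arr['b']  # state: {'f': 6, 'c': 46, 'a': 20}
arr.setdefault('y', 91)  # 91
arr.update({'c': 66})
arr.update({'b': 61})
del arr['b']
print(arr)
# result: {'f': 6, 'c': 66, 'a': 20, 'y': 91}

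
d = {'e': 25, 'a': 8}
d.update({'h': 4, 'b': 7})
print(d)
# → {'e': 25, 'a': 8, 'h': 4, 'b': 7}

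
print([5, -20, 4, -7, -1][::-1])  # [-1, -7, 4, -20, 5]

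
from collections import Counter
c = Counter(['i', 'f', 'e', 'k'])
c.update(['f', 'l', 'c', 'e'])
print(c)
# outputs Counter({'f': 2, 'e': 2, 'i': 1, 'k': 1, 'l': 1, 'c': 1})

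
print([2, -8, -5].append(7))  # None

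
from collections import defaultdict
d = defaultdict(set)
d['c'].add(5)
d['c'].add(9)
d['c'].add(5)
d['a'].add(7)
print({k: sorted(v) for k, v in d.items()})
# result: {'c': [5, 9], 'a': [7]}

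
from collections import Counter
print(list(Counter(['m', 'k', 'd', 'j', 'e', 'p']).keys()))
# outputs ['m', 'k', 'd', 'j', 'e', 'p']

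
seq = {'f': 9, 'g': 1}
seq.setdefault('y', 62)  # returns 62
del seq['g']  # {'f': 9, 'y': 62}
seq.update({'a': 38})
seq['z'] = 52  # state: {'f': 9, 'y': 62, 'a': 38, 'z': 52}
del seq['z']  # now {'f': 9, 'y': 62, 'a': 38}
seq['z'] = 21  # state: {'f': 9, 'y': 62, 'a': 38, 'z': 21}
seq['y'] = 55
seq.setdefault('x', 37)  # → 37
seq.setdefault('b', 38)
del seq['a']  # {'f': 9, 'y': 55, 'z': 21, 'x': 37, 'b': 38}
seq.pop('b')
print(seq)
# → {'f': 9, 'y': 55, 'z': 21, 'x': 37}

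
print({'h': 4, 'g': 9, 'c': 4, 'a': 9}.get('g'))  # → 9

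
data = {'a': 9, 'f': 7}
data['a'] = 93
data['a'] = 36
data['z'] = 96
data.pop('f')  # 7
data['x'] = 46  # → {'a': 36, 'z': 96, 'x': 46}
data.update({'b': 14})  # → {'a': 36, 'z': 96, 'x': 46, 'b': 14}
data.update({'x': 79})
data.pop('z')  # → 96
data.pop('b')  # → 14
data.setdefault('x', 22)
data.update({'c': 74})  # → {'a': 36, 'x': 79, 'c': 74}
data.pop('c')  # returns 74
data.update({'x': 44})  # {'a': 36, 'x': 44}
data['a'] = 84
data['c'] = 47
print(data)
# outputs {'a': 84, 'x': 44, 'c': 47}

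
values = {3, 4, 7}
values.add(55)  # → {3, 4, 7, 55}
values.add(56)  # {3, 4, 7, 55, 56}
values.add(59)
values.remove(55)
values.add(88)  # {3, 4, 7, 56, 59, 88}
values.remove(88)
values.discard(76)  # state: {3, 4, 7, 56, 59}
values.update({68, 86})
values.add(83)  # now {3, 4, 7, 56, 59, 68, 83, 86}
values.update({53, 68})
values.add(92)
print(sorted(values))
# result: [3, 4, 7, 53, 56, 59, 68, 83, 86, 92]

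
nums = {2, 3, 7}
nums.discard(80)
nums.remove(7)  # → {2, 3}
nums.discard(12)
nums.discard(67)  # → {2, 3}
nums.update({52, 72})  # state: {2, 3, 52, 72}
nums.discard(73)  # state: {2, 3, 52, 72}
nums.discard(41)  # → {2, 3, 52, 72}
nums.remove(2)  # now {3, 52, 72}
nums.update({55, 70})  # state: {3, 52, 55, 70, 72}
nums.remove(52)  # {3, 55, 70, 72}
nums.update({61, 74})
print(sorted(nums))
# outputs [3, 55, 61, 70, 72, 74]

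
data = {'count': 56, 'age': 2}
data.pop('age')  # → 2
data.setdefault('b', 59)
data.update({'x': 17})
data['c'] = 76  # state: {'count': 56, 'b': 59, 'x': 17, 'c': 76}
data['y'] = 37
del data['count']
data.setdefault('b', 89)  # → 59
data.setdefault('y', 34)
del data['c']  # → {'b': 59, 'x': 17, 'y': 37}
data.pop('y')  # 37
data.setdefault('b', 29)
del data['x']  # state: {'b': 59}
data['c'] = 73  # {'b': 59, 'c': 73}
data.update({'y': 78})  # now {'b': 59, 'c': 73, 'y': 78}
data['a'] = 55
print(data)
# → {'b': 59, 'c': 73, 'y': 78, 'a': 55}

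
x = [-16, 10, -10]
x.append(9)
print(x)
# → [-16, 10, -10, 9]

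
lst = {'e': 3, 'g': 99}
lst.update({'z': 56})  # {'e': 3, 'g': 99, 'z': 56}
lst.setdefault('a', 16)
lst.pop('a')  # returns 16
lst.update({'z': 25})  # {'e': 3, 'g': 99, 'z': 25}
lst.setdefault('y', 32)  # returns 32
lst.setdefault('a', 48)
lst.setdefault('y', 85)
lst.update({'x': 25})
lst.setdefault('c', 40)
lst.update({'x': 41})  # {'e': 3, 'g': 99, 'z': 25, 'y': 32, 'a': 48, 'x': 41, 'c': 40}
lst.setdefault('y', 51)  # 32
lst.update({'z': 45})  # {'e': 3, 'g': 99, 'z': 45, 'y': 32, 'a': 48, 'x': 41, 'c': 40}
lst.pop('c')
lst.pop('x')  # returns 41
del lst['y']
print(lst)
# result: {'e': 3, 'g': 99, 'z': 45, 'a': 48}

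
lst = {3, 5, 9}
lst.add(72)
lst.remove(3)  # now {5, 9, 72}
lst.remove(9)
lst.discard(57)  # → {5, 72}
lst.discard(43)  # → {5, 72}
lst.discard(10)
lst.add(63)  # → {5, 63, 72}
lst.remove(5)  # {63, 72}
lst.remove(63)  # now {72}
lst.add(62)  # {62, 72}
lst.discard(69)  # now {62, 72}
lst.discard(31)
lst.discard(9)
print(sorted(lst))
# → [62, 72]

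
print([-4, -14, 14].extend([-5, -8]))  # None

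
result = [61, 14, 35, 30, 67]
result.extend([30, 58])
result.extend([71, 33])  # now [61, 14, 35, 30, 67, 30, 58, 71, 33]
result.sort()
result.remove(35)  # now [14, 30, 30, 33, 58, 61, 67, 71]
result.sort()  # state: [14, 30, 30, 33, 58, 61, 67, 71]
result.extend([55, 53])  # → [14, 30, 30, 33, 58, 61, 67, 71, 55, 53]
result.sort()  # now [14, 30, 30, 33, 53, 55, 58, 61, 67, 71]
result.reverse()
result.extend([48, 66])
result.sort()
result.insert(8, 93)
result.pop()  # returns 71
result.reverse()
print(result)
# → [67, 66, 61, 93, 58, 55, 53, 48, 33, 30, 30, 14]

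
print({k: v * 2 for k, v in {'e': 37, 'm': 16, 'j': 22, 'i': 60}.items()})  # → {'e': 74, 'm': 32, 'j': 44, 'i': 120}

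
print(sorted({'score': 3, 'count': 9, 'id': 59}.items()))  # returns [('count', 9), ('id', 59), ('score', 3)]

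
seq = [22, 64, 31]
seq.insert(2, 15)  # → [22, 64, 15, 31]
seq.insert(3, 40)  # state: [22, 64, 15, 40, 31]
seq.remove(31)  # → [22, 64, 15, 40]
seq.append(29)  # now [22, 64, 15, 40, 29]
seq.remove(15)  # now [22, 64, 40, 29]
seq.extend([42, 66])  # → [22, 64, 40, 29, 42, 66]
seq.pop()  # 66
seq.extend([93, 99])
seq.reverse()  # [99, 93, 42, 29, 40, 64, 22]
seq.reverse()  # [22, 64, 40, 29, 42, 93, 99]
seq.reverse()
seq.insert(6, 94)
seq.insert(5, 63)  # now [99, 93, 42, 29, 40, 63, 64, 94, 22]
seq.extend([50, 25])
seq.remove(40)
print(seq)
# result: [99, 93, 42, 29, 63, 64, 94, 22, 50, 25]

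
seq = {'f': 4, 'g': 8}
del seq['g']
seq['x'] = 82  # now {'f': 4, 'x': 82}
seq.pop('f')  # 4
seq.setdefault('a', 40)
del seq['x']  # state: {'a': 40}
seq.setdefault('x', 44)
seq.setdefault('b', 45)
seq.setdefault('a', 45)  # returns 40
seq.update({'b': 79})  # {'a': 40, 'x': 44, 'b': 79}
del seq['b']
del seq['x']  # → {'a': 40}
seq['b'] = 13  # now {'a': 40, 'b': 13}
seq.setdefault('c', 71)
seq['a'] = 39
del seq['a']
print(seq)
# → {'b': 13, 'c': 71}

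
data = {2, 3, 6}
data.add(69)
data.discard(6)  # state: {2, 3, 69}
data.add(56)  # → {2, 3, 56, 69}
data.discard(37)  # {2, 3, 56, 69}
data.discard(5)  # {2, 3, 56, 69}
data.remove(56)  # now {2, 3, 69}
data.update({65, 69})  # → {2, 3, 65, 69}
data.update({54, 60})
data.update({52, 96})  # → {2, 3, 52, 54, 60, 65, 69, 96}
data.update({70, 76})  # {2, 3, 52, 54, 60, 65, 69, 70, 76, 96}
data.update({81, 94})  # {2, 3, 52, 54, 60, 65, 69, 70, 76, 81, 94, 96}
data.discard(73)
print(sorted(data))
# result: [2, 3, 52, 54, 60, 65, 69, 70, 76, 81, 94, 96]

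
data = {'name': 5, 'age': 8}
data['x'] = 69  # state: {'name': 5, 'age': 8, 'x': 69}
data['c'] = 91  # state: {'name': 5, 'age': 8, 'x': 69, 'c': 91}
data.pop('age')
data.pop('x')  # 69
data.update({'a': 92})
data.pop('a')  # 92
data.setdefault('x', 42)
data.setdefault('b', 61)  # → 61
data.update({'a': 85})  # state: {'name': 5, 'c': 91, 'x': 42, 'b': 61, 'a': 85}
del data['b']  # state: {'name': 5, 'c': 91, 'x': 42, 'a': 85}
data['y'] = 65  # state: {'name': 5, 'c': 91, 'x': 42, 'a': 85, 'y': 65}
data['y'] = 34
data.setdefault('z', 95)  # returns 95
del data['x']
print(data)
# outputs {'name': 5, 'c': 91, 'a': 85, 'y': 34, 'z': 95}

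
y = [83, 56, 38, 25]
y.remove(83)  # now [56, 38, 25]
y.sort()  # [25, 38, 56]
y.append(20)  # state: [25, 38, 56, 20]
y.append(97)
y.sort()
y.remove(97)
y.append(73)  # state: [20, 25, 38, 56, 73]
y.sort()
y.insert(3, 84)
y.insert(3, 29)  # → [20, 25, 38, 29, 84, 56, 73]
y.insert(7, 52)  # [20, 25, 38, 29, 84, 56, 73, 52]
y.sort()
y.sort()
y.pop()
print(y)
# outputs [20, 25, 29, 38, 52, 56, 73]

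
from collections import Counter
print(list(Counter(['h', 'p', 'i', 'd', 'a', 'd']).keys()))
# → ['h', 'p', 'i', 'd', 'a']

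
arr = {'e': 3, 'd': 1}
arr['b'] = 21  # {'e': 3, 'd': 1, 'b': 21}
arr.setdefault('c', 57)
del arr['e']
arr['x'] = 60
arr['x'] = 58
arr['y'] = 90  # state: {'d': 1, 'b': 21, 'c': 57, 'x': 58, 'y': 90}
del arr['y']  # {'d': 1, 'b': 21, 'c': 57, 'x': 58}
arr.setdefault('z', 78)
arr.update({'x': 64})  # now {'d': 1, 'b': 21, 'c': 57, 'x': 64, 'z': 78}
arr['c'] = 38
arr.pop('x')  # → 64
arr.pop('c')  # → 38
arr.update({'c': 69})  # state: {'d': 1, 'b': 21, 'z': 78, 'c': 69}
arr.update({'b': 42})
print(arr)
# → {'d': 1, 'b': 42, 'z': 78, 'c': 69}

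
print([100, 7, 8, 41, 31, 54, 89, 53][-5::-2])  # [41, 7]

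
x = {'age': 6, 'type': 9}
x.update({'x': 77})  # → {'age': 6, 'type': 9, 'x': 77}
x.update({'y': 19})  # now {'age': 6, 'type': 9, 'x': 77, 'y': 19}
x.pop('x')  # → 77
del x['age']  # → {'type': 9, 'y': 19}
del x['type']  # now {'y': 19}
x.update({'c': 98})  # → {'y': 19, 'c': 98}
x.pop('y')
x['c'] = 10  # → {'c': 10}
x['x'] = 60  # {'c': 10, 'x': 60}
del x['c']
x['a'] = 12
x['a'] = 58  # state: {'x': 60, 'a': 58}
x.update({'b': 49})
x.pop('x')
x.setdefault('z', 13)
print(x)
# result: {'a': 58, 'b': 49, 'z': 13}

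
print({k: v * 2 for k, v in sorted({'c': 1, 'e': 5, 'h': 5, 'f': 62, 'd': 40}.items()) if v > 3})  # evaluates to {'d': 80, 'e': 10, 'f': 124, 'h': 10}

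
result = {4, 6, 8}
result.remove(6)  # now {4, 8}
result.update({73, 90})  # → {4, 8, 73, 90}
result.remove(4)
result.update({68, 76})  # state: {8, 68, 73, 76, 90}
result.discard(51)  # {8, 68, 73, 76, 90}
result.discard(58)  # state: {8, 68, 73, 76, 90}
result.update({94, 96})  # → {8, 68, 73, 76, 90, 94, 96}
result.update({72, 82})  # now {8, 68, 72, 73, 76, 82, 90, 94, 96}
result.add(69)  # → {8, 68, 69, 72, 73, 76, 82, 90, 94, 96}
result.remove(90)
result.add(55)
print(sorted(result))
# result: [8, 55, 68, 69, 72, 73, 76, 82, 94, 96]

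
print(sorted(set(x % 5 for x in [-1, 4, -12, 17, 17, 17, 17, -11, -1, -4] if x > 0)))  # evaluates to [2, 4]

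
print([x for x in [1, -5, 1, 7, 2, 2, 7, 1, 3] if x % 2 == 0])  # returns [2, 2]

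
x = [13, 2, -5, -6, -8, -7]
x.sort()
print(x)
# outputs [-8, -7, -6, -5, 2, 13]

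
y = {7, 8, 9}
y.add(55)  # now {7, 8, 9, 55}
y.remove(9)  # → {7, 8, 55}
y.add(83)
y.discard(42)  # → {7, 8, 55, 83}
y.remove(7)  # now {8, 55, 83}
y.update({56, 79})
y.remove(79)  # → {8, 55, 56, 83}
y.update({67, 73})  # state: {8, 55, 56, 67, 73, 83}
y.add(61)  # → {8, 55, 56, 61, 67, 73, 83}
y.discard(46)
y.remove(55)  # {8, 56, 61, 67, 73, 83}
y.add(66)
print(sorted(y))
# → [8, 56, 61, 66, 67, 73, 83]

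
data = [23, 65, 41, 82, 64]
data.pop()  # 64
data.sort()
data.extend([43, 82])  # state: [23, 41, 65, 82, 43, 82]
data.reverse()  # [82, 43, 82, 65, 41, 23]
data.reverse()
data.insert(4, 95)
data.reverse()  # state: [82, 43, 95, 82, 65, 41, 23]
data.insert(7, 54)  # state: [82, 43, 95, 82, 65, 41, 23, 54]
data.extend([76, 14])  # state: [82, 43, 95, 82, 65, 41, 23, 54, 76, 14]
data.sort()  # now [14, 23, 41, 43, 54, 65, 76, 82, 82, 95]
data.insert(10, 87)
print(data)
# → [14, 23, 41, 43, 54, 65, 76, 82, 82, 95, 87]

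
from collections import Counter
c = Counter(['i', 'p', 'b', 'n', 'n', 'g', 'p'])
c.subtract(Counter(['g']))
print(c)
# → Counter({'p': 2, 'n': 2, 'i': 1, 'b': 1, 'g': 0})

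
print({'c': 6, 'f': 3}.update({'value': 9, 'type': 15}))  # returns None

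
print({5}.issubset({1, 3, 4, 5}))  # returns True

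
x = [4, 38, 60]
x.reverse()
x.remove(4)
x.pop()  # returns 38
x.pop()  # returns 60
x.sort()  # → []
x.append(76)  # [76]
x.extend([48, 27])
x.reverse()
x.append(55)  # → [27, 48, 76, 55]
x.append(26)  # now [27, 48, 76, 55, 26]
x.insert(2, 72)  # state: [27, 48, 72, 76, 55, 26]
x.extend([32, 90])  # [27, 48, 72, 76, 55, 26, 32, 90]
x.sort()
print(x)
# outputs [26, 27, 32, 48, 55, 72, 76, 90]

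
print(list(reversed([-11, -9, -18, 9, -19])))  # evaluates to [-19, 9, -18, -9, -11]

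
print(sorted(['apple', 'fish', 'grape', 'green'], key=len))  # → ['fish', 'apple', 'grape', 'green']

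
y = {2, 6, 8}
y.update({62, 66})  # {2, 6, 8, 62, 66}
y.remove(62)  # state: {2, 6, 8, 66}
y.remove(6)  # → {2, 8, 66}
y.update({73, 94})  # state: {2, 8, 66, 73, 94}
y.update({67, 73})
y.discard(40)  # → {2, 8, 66, 67, 73, 94}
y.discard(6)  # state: {2, 8, 66, 67, 73, 94}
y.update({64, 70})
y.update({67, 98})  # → {2, 8, 64, 66, 67, 70, 73, 94, 98}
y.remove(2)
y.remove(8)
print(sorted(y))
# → [64, 66, 67, 70, 73, 94, 98]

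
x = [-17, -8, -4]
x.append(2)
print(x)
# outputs [-17, -8, -4, 2]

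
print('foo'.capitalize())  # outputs Foo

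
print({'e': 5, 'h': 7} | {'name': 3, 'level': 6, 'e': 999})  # {'e': 999, 'h': 7, 'name': 3, 'level': 6}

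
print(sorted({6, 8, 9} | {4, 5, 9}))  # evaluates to [4, 5, 6, 8, 9]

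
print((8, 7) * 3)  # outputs (8, 7, 8, 7, 8, 7)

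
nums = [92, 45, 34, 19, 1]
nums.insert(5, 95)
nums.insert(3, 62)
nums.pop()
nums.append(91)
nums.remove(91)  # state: [92, 45, 34, 62, 19, 1]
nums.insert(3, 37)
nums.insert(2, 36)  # [92, 45, 36, 34, 37, 62, 19, 1]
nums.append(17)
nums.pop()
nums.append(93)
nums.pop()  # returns 93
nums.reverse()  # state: [1, 19, 62, 37, 34, 36, 45, 92]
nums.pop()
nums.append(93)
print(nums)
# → [1, 19, 62, 37, 34, 36, 45, 93]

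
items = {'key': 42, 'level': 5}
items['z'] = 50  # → {'key': 42, 'level': 5, 'z': 50}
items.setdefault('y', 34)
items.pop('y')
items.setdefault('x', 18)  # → 18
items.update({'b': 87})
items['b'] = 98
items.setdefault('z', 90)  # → 50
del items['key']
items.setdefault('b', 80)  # 98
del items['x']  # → {'level': 5, 'z': 50, 'b': 98}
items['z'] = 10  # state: {'level': 5, 'z': 10, 'b': 98}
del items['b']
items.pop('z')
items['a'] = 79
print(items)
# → {'level': 5, 'a': 79}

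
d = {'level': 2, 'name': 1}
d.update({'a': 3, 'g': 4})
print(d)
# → {'level': 2, 'name': 1, 'a': 3, 'g': 4}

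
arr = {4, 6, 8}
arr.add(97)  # {4, 6, 8, 97}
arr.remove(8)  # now {4, 6, 97}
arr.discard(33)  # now {4, 6, 97}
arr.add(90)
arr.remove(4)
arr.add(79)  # {6, 79, 90, 97}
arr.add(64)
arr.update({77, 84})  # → {6, 64, 77, 79, 84, 90, 97}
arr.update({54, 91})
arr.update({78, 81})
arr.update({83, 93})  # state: {6, 54, 64, 77, 78, 79, 81, 83, 84, 90, 91, 93, 97}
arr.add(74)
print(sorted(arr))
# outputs [6, 54, 64, 74, 77, 78, 79, 81, 83, 84, 90, 91, 93, 97]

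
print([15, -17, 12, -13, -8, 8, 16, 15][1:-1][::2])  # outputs [-17, -13, 8]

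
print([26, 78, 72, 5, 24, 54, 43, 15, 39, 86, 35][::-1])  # [35, 86, 39, 15, 43, 54, 24, 5, 72, 78, 26]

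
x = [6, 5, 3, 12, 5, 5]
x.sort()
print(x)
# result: [3, 5, 5, 5, 6, 12]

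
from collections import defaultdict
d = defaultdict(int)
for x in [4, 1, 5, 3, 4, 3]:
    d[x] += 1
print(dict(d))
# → {4: 2, 1: 1, 5: 1, 3: 2}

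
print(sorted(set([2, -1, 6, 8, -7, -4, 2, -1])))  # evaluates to [-7, -4, -1, 2, 6, 8]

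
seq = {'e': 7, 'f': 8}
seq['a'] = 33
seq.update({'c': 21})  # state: {'e': 7, 'f': 8, 'a': 33, 'c': 21}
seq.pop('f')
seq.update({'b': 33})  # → {'e': 7, 'a': 33, 'c': 21, 'b': 33}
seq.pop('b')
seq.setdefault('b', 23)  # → 23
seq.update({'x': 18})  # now {'e': 7, 'a': 33, 'c': 21, 'b': 23, 'x': 18}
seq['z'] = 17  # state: {'e': 7, 'a': 33, 'c': 21, 'b': 23, 'x': 18, 'z': 17}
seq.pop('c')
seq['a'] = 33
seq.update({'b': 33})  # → {'e': 7, 'a': 33, 'b': 33, 'x': 18, 'z': 17}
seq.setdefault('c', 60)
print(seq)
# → {'e': 7, 'a': 33, 'b': 33, 'x': 18, 'z': 17, 'c': 60}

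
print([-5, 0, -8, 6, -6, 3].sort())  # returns None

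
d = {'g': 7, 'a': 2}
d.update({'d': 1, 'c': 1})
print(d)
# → {'g': 7, 'a': 2, 'd': 1, 'c': 1}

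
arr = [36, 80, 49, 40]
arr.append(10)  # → [36, 80, 49, 40, 10]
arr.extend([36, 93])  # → [36, 80, 49, 40, 10, 36, 93]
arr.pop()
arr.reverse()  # [36, 10, 40, 49, 80, 36]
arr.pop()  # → 36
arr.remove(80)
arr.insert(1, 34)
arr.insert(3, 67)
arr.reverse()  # [49, 40, 67, 10, 34, 36]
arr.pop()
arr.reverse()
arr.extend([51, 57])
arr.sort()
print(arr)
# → [10, 34, 40, 49, 51, 57, 67]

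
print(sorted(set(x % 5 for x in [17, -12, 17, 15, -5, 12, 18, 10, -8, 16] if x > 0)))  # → [0, 1, 2, 3]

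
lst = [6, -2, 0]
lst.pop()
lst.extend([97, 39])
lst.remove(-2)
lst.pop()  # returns 39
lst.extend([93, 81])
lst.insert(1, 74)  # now [6, 74, 97, 93, 81]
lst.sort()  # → [6, 74, 81, 93, 97]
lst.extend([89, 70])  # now [6, 74, 81, 93, 97, 89, 70]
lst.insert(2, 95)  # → [6, 74, 95, 81, 93, 97, 89, 70]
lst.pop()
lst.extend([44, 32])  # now [6, 74, 95, 81, 93, 97, 89, 44, 32]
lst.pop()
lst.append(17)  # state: [6, 74, 95, 81, 93, 97, 89, 44, 17]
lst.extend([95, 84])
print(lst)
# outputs [6, 74, 95, 81, 93, 97, 89, 44, 17, 95, 84]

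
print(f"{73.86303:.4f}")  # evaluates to 73.8630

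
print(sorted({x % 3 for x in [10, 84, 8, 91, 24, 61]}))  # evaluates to [0, 1, 2]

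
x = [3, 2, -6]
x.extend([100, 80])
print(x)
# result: [3, 2, -6, 100, 80]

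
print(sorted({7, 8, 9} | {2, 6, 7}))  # [2, 6, 7, 8, 9]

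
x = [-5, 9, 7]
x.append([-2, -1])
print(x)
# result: [-5, 9, 7, [-2, -1]]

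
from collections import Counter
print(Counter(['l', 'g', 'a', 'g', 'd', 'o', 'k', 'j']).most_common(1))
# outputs [('g', 2)]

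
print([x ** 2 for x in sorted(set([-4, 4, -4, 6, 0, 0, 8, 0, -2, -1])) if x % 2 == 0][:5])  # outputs [16, 4, 0, 16, 36]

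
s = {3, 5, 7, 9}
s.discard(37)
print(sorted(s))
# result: [3, 5, 7, 9]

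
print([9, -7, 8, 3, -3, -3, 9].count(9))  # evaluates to 2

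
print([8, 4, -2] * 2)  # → [8, 4, -2, 8, 4, -2]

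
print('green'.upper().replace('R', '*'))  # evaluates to G*EEN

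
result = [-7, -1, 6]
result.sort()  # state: [-7, -1, 6]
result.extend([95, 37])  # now [-7, -1, 6, 95, 37]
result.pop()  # 37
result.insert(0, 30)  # [30, -7, -1, 6, 95]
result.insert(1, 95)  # [30, 95, -7, -1, 6, 95]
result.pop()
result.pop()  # 6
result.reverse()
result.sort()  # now [-7, -1, 30, 95]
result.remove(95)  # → [-7, -1, 30]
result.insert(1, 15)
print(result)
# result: [-7, 15, -1, 30]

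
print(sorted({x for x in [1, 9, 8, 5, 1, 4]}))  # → [1, 4, 5, 8, 9]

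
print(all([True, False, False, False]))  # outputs False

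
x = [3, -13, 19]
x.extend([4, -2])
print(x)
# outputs [3, -13, 19, 4, -2]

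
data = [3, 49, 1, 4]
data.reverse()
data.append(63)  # [4, 1, 49, 3, 63]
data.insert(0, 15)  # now [15, 4, 1, 49, 3, 63]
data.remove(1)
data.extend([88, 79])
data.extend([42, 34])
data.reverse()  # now [34, 42, 79, 88, 63, 3, 49, 4, 15]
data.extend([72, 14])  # [34, 42, 79, 88, 63, 3, 49, 4, 15, 72, 14]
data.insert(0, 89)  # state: [89, 34, 42, 79, 88, 63, 3, 49, 4, 15, 72, 14]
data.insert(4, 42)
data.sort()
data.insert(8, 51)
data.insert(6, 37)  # [3, 4, 14, 15, 34, 42, 37, 42, 49, 51, 63, 72, 79, 88, 89]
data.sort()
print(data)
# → [3, 4, 14, 15, 34, 37, 42, 42, 49, 51, 63, 72, 79, 88, 89]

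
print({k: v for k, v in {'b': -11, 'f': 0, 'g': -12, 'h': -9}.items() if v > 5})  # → {}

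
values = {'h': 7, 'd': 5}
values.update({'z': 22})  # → {'h': 7, 'd': 5, 'z': 22}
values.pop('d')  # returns 5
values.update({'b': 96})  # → {'h': 7, 'z': 22, 'b': 96}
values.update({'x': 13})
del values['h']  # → {'z': 22, 'b': 96, 'x': 13}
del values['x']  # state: {'z': 22, 'b': 96}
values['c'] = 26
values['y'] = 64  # {'z': 22, 'b': 96, 'c': 26, 'y': 64}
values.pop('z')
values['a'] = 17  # {'b': 96, 'c': 26, 'y': 64, 'a': 17}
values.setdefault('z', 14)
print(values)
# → {'b': 96, 'c': 26, 'y': 64, 'a': 17, 'z': 14}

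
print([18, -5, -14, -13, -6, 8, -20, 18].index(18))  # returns 0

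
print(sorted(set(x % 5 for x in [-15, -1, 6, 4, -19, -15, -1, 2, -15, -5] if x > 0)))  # [1, 2, 4]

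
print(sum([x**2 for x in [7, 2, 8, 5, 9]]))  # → 223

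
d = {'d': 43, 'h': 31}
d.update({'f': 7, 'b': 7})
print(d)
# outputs {'d': 43, 'h': 31, 'f': 7, 'b': 7}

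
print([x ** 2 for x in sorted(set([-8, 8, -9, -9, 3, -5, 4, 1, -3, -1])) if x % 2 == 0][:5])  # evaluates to [64, 16, 64]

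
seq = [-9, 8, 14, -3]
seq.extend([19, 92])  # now [-9, 8, 14, -3, 19, 92]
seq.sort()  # [-9, -3, 8, 14, 19, 92]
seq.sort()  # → [-9, -3, 8, 14, 19, 92]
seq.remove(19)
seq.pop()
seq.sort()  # [-9, -3, 8, 14]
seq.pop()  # 14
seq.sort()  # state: [-9, -3, 8]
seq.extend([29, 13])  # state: [-9, -3, 8, 29, 13]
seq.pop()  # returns 13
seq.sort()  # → [-9, -3, 8, 29]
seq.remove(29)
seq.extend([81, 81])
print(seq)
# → [-9, -3, 8, 81, 81]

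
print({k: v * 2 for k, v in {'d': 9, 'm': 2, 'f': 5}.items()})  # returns {'d': 18, 'm': 4, 'f': 10}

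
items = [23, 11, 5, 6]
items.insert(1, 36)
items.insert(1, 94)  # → [23, 94, 36, 11, 5, 6]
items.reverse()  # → [6, 5, 11, 36, 94, 23]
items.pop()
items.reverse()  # [94, 36, 11, 5, 6]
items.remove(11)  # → [94, 36, 5, 6]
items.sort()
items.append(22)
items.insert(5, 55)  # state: [5, 6, 36, 94, 22, 55]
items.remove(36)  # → [5, 6, 94, 22, 55]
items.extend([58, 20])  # [5, 6, 94, 22, 55, 58, 20]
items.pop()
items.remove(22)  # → [5, 6, 94, 55, 58]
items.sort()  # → [5, 6, 55, 58, 94]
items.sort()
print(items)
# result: [5, 6, 55, 58, 94]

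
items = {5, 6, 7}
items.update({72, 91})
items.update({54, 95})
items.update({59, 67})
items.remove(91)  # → {5, 6, 7, 54, 59, 67, 72, 95}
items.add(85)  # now {5, 6, 7, 54, 59, 67, 72, 85, 95}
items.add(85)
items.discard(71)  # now {5, 6, 7, 54, 59, 67, 72, 85, 95}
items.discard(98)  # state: {5, 6, 7, 54, 59, 67, 72, 85, 95}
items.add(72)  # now {5, 6, 7, 54, 59, 67, 72, 85, 95}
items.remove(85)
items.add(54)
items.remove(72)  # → {5, 6, 7, 54, 59, 67, 95}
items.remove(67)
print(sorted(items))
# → [5, 6, 7, 54, 59, 95]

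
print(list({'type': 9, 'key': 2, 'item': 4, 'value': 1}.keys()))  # ['type', 'key', 'item', 'value']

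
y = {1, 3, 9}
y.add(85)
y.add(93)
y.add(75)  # {1, 3, 9, 75, 85, 93}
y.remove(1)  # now {3, 9, 75, 85, 93}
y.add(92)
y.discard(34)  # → {3, 9, 75, 85, 92, 93}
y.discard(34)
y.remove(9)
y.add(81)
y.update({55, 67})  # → {3, 55, 67, 75, 81, 85, 92, 93}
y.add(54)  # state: {3, 54, 55, 67, 75, 81, 85, 92, 93}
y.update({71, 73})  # {3, 54, 55, 67, 71, 73, 75, 81, 85, 92, 93}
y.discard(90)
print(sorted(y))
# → [3, 54, 55, 67, 71, 73, 75, 81, 85, 92, 93]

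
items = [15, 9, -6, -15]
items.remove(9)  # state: [15, -6, -15]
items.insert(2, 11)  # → [15, -6, 11, -15]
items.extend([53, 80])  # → [15, -6, 11, -15, 53, 80]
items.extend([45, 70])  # [15, -6, 11, -15, 53, 80, 45, 70]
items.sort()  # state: [-15, -6, 11, 15, 45, 53, 70, 80]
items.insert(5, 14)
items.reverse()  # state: [80, 70, 53, 14, 45, 15, 11, -6, -15]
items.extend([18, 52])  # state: [80, 70, 53, 14, 45, 15, 11, -6, -15, 18, 52]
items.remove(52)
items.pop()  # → 18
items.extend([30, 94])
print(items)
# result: [80, 70, 53, 14, 45, 15, 11, -6, -15, 30, 94]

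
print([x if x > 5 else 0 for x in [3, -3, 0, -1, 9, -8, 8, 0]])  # [0, 0, 0, 0, 9, 0, 8, 0]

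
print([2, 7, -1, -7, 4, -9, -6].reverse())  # None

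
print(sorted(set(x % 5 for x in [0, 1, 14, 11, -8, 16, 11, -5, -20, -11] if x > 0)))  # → [1, 4]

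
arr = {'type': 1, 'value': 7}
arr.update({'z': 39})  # {'type': 1, 'value': 7, 'z': 39}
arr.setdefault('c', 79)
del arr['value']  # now {'type': 1, 'z': 39, 'c': 79}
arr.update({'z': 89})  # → {'type': 1, 'z': 89, 'c': 79}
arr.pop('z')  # 89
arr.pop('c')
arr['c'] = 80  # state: {'type': 1, 'c': 80}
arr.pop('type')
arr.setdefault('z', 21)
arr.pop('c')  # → 80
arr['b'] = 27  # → {'z': 21, 'b': 27}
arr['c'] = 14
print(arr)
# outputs {'z': 21, 'b': 27, 'c': 14}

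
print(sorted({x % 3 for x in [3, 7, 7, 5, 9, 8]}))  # [0, 1, 2]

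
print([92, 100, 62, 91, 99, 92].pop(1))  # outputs 100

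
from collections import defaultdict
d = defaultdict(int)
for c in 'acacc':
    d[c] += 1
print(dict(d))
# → {'a': 2, 'c': 3}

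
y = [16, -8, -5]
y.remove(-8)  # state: [16, -5]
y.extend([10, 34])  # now [16, -5, 10, 34]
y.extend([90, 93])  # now [16, -5, 10, 34, 90, 93]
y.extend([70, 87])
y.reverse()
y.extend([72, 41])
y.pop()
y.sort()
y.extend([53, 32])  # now [-5, 10, 16, 34, 70, 72, 87, 90, 93, 53, 32]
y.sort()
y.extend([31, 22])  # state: [-5, 10, 16, 32, 34, 53, 70, 72, 87, 90, 93, 31, 22]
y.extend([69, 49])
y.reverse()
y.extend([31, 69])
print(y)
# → [49, 69, 22, 31, 93, 90, 87, 72, 70, 53, 34, 32, 16, 10, -5, 31, 69]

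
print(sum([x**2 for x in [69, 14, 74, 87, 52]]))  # 20706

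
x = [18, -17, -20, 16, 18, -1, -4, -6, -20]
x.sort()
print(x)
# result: [-20, -20, -17, -6, -4, -1, 16, 18, 18]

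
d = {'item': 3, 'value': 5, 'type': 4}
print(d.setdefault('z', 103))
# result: 103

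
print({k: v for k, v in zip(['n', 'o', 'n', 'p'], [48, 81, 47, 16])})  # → {'n': 47, 'o': 81, 'p': 16}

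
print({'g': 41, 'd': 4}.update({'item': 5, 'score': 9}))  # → None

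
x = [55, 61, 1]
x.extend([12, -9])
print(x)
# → [55, 61, 1, 12, -9]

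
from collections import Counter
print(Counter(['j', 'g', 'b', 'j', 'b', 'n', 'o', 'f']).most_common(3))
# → [('j', 2), ('b', 2), ('g', 1)]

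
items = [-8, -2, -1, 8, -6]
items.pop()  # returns -6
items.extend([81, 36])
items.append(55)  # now [-8, -2, -1, 8, 81, 36, 55]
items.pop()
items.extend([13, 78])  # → [-8, -2, -1, 8, 81, 36, 13, 78]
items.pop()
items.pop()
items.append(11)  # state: [-8, -2, -1, 8, 81, 36, 11]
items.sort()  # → [-8, -2, -1, 8, 11, 36, 81]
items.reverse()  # [81, 36, 11, 8, -1, -2, -8]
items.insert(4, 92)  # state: [81, 36, 11, 8, 92, -1, -2, -8]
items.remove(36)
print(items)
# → [81, 11, 8, 92, -1, -2, -8]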